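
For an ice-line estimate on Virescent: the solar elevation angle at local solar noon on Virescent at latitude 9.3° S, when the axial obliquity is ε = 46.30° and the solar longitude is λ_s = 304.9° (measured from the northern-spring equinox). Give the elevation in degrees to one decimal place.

62.9°

Solar declination: sin δ = sin ε · sin λ_s = sin 46.30° × sin 304.9° = -0.59294, so δ = -36.366°.
At local noon the hour angle is zero, so the zenith angle equals |φ − δ| = |-9.3° − (-36.366°)| = 27.066°.
Elevation = 90° − 27.066° = 62.9°.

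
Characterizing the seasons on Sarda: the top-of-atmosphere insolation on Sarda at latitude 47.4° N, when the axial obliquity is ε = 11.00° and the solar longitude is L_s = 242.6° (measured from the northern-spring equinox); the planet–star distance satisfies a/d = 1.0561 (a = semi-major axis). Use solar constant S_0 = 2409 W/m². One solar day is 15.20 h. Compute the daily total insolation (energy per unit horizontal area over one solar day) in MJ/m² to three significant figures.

Solar declination: sin δ = sin ε · sin L_s = sin 11.00° × sin 242.6° = -0.16940, so δ = -9.753°.
cos h₀ = −tan(+47.4°) tan(-9.753°) = 0.1869, h₀ = 1.3828 rad.
Bracket: h₀ sin ϕ sin δ + cos ϕ cos δ sin h₀ = 1.3828×0.73610×-0.16940 + 0.67688×0.98555×0.98237 = -0.172429 + 0.655338 = 0.482909.
Inverse-square distance factor (a/d)² = 1.0561² = 1.115347.
Q̄ = (S_0/π) × 1.115347 × [bracket] = (2409/π) × 1.115347 × 0.482909 = 413.01 W/m².
Daily total = Q̄ × 15.20 h × 3600 s/h = 413.01 × 15.20 × 3600 / 10⁶ = 22.60 MJ/m².

22.6 MJ/m²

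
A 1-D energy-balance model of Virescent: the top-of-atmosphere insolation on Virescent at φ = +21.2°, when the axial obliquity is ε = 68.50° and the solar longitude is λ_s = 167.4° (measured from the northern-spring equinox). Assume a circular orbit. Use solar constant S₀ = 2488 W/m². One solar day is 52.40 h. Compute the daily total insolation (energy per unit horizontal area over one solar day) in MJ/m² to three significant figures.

Solar declination: sin δ = sin ε · sin λ_s = sin 68.50° × sin 167.4° = 0.20296, so δ = +11.710°.
cos H₀ = −tan(+21.2°) tan(+11.710°) = -0.0804, H₀ = 1.6513 rad.
Bracket: H₀ sin φ sin δ + cos φ cos δ sin H₀ = 1.6513×0.36162×0.20296 + 0.93232×0.97919×0.99676 = 0.121196 + 0.909961 = 1.031157.
Q̄ = (S₀/π) × [bracket] = (2488/π) × 1.031157 = 816.63 W/m².
Daily total = Q̄ × 52.40 h × 3600 s/h = 816.63 × 52.40 × 3600 / 10⁶ = 154.0 MJ/m².

154 MJ/m²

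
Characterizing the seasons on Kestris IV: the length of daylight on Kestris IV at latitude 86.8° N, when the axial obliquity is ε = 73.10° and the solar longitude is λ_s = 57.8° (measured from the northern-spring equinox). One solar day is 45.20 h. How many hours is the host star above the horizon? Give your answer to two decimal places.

45.20 h

Solar declination: sin δ = sin ε · sin λ_s = sin 73.10° × sin 57.8° = 0.80965, so δ = +54.062°.
Sunrise equation: cos H₀ = −tan φ · tan δ = -24.6742 ≤ −1, so the host star never sets (polar day) and H₀ = π.
Daylight = 2H₀/(2π) × 45.20 h = (3.1416/π) × 45.20 = 45.20 h.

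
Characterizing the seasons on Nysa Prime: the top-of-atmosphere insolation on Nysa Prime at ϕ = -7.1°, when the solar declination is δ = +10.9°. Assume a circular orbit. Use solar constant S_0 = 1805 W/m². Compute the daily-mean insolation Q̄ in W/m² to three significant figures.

cos h₀ = −tan(-7.1°) tan(+10.900°) = 0.0240, h₀ = 1.5468 rad.
Bracket: h₀ sin ϕ sin δ + cos ϕ cos δ sin h₀ = 1.5468×-0.12360×0.18910 + 0.99233×0.98196×0.99971 = -0.036153 + 0.974146 = 0.937993.
Q̄ = (S_0/π) × [bracket] = (1805/π) × 0.937993 = 538.9 W/m².

Q̄ ≈ 539 W/m²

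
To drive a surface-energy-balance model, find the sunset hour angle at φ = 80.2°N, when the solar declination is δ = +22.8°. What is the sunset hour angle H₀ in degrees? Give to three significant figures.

H₀ = 180°

Sunrise equation: cos H₀ = −tan φ · tan δ = -2.4336 ≤ −1, so the Sun never sets (polar day) and H₀ = π.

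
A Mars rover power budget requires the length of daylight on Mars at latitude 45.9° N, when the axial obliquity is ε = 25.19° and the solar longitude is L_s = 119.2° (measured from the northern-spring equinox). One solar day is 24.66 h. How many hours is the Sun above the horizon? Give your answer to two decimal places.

15.67 h

Solar declination: sin δ = sin ε · sin L_s = sin 25.19° × sin 119.2° = 0.37153, so δ = +21.810°.
cos h₀ = −tan ϕ · tan δ = −tan(+45.9°) × tan(+21.810°) = -0.4130, so h₀ = 1.9965 rad = 114.39°.
Daylight = 2h₀/(2π) × 24.66 h = (1.9965/π) × 24.66 = 15.67 h.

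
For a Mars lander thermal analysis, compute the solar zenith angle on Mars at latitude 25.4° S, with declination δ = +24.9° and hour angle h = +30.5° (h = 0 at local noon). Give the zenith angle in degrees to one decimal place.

θ_z = 58.3°

cos θ_z = sin ϕ sin δ + cos ϕ cos δ cos h = -0.180597 + 0.705989 = 0.525392.
θ_z = arccos(0.525392) = 58.3°.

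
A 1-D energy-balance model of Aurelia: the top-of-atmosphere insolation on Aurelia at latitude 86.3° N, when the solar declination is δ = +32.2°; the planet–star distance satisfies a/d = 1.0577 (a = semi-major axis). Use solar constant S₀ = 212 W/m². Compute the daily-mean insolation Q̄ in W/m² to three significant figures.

cos H₀ = −tan(+86.3°) tan(+32.200°) = -9.7381 ≤ −1 ⇒ polar day, H₀ = π.
Bracket: H₀ sin φ sin δ + cos φ cos δ sin H₀ = 3.1416×0.99792×0.53288 + 0.06453×0.84619×0.00000 = 1.670614 + 0.000000 = 1.670614.
Inverse-square distance factor (a/d)² = 1.0577² = 1.118729.
Q̄ = (S₀/π) × 1.118729 × [bracket] = (212/π) × 1.118729 × 1.670614 = 126.1 W/m².

Q̄ ≈ 126 W/m²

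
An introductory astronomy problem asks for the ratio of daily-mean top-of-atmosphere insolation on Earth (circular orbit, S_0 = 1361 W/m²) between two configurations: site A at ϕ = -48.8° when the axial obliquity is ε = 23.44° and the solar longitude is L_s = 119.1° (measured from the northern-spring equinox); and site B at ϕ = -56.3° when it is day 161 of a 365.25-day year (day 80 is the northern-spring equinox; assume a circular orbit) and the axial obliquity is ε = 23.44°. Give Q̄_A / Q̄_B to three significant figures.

— Configuration A (ϕ=-48.8°):
Solar declination: sin δ = sin ε · sin L_s = sin 23.44° × sin 119.1° = 0.34758, so δ = +20.339°.
cos h₀ = −tan(-48.8°) tan(+20.339°) = 0.4234, h₀ = 1.1336 rad.
Bracket: h₀ sin ϕ sin δ + cos ϕ cos δ sin h₀ = 1.1336×-0.75241×0.34758 + 0.65869×0.93765×0.90593 = -0.296462 + 0.559521 = 0.263059.
Q̄ = (S_0/π) × [bracket] = (1361/π) × 0.263059 = 113.96 W/m².
— Configuration B (ϕ=-56.3°):
Solar longitude: L_s = 360° × (161 − 80)/365.25 = 79.836°.
sin δ = sin 23.44° × sin 79.836° = 0.39155, so δ = +23.051°.
cos h₀ = −tan(-56.3°) tan(+23.051°) = 0.6380, h₀ = 0.8788 rad.
Bracket: h₀ sin ϕ sin δ + cos ϕ cos δ sin h₀ = 0.8788×-0.83195×0.39155 + 0.55484×0.92016×0.77000 = -0.286269 + 0.393117 = 0.106848.
Q̄ = (S_0/π) × [bracket] = (1361/π) × 0.106848 = 46.289 W/m².
Ratio Q̄_A / Q̄_B = 113.96 / 46.289 = 2.462.

Q̄_A / Q̄_B ≈ 2.46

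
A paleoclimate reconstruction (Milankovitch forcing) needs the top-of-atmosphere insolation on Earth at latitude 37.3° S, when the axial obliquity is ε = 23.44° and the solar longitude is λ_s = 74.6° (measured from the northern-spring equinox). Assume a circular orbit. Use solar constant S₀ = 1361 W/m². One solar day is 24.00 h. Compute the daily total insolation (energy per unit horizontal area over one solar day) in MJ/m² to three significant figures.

15.2 MJ/m²

Solar declination: sin δ = sin ε · sin λ_s = sin 23.44° × sin 74.6° = 0.38351, so δ = +22.551°.
cos H₀ = −tan(-37.3°) tan(+22.551°) = 0.3163, H₀ = 1.2489 rad.
Bracket: H₀ sin φ sin δ + cos φ cos δ sin H₀ = 1.2489×-0.60599×0.38351 + 0.79547×0.92354×0.94865 = -0.290248 + 0.696924 = 0.406676.
Q̄ = (S₀/π) × [bracket] = (1361/π) × 0.406676 = 176.18 W/m².
Daily total = Q̄ × 24.00 h × 3600 s/h = 176.18 × 24.00 × 3600 / 10⁶ = 15.22 MJ/m².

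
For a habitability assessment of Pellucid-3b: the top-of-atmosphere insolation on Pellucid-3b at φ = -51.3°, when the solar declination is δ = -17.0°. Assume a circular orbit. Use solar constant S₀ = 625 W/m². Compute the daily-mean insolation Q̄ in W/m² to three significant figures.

Q̄ ≈ 199 W/m²

cos H₀ = −tan(-51.3°) tan(-17.000°) = -0.3816, H₀ = 1.9623 rad.
Bracket: H₀ sin φ sin δ + cos φ cos δ sin H₀ = 1.9623×-0.78043×-0.29237 + 0.62524×0.95630×0.92432 = 0.447746 + 0.552667 = 1.000413.
Q̄ = (S₀/π) × [bracket] = (625/π) × 1.000413 = 199.0 W/m².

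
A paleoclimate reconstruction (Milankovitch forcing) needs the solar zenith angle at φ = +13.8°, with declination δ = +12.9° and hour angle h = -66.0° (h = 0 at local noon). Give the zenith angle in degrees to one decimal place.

θ_z = 64.0°

cos θ_z = sin φ sin δ + cos φ cos δ cos h = 0.053253 + 0.385027 = 0.438280.
θ_z = arccos(0.438280) = 64.0°.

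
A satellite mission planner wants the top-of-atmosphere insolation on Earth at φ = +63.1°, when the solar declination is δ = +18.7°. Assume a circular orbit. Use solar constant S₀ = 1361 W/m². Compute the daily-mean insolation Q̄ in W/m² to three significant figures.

Q̄ ≈ 423 W/m²

cos H₀ = −tan(+63.1°) tan(+18.700°) = -0.6672, H₀ = 2.3012 rad.
Bracket: H₀ sin φ sin δ + cos φ cos δ sin H₀ = 2.3012×0.89180×0.32061 + 0.45243×0.94721×0.74489 = 0.657959 + 0.319220 = 0.977179.
Q̄ = (S₀/π) × [bracket] = (1361/π) × 0.977179 = 423.3 W/m².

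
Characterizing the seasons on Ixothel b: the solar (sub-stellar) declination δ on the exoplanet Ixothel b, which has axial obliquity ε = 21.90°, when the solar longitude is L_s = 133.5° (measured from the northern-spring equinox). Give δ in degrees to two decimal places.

δ = +15.70°

sin δ = sin ε · sin L_s = sin 21.90° × sin 133.5° = 0.270556.
δ = arcsin(0.270556) = +15.70°.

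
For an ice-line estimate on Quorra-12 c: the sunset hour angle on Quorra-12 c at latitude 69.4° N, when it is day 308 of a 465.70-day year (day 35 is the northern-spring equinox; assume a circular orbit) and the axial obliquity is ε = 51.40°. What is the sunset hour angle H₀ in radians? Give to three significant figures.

Solar longitude: λ_s = 360° × (308 − 35)/465.70 = 211.037°.
sin δ = sin 51.40° × sin 211.037° = -0.40295, so δ = -23.763°.
cos H₀ = −tan φ · tan δ = 1.1713 ≥ 1, so the host star never rises (polar night) and H₀ = 0.

H₀ = 0.00 rad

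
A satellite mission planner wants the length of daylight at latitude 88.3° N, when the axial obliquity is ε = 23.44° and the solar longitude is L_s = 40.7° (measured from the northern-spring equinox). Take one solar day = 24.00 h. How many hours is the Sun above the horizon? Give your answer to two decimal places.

24.00 h

Solar declination: sin δ = sin ε · sin L_s = sin 23.44° × sin 40.7° = 0.25940, so δ = +15.034°.
Sunrise equation: cos h₀ = −tan ϕ · tan δ = -9.0498 ≤ −1, so the Sun never sets (polar day) and h₀ = π.
Daylight = 2h₀/(2π) × 24.00 h = (3.1416/π) × 24.00 = 24.00 h.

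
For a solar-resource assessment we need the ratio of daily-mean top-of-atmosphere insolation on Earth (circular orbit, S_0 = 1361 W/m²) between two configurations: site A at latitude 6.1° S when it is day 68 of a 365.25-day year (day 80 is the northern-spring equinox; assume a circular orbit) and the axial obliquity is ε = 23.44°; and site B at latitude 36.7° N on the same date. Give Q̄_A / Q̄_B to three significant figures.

Q̄_A / Q̄_B ≈ 1.39

— Configuration A (ϕ=-6.1°):
Solar longitude: L_s = 360° × (68 − 80)/365.25 = -11.828°, i.e. -11.828° + 360° = 348.172°.
sin δ = sin 23.44° × sin 348.172° = -0.08153, so δ = -4.677°.
cos h₀ = −tan(-6.1°) tan(-4.677°) = -0.0087, h₀ = 1.5795 rad.
Bracket: h₀ sin ϕ sin δ + cos ϕ cos δ sin h₀ = 1.5795×-0.10626×-0.08153 + 0.99434×0.99667×0.99996 = 0.013684 + 0.990989 = 1.004673.
Q̄ = (S_0/π) × [bracket] = (1361/π) × 1.004673 = 435.24 W/m².
— Configuration B (ϕ=+36.7°):
cos h₀ = −tan(+36.7°) tan(-4.677°) = 0.0610, h₀ = 1.5098 rad.
Bracket: h₀ sin ϕ sin δ + cos ϕ cos δ sin h₀ = 1.5098×0.59763×-0.08153 + 0.80178×0.99667×0.99814 = -0.073565 + 0.797624 = 0.724059.
Q̄ = (S_0/π) × [bracket] = (1361/π) × 0.724059 = 313.68 W/m².
Ratio Q̄_A / Q̄_B = 435.24 / 313.68 = 1.388.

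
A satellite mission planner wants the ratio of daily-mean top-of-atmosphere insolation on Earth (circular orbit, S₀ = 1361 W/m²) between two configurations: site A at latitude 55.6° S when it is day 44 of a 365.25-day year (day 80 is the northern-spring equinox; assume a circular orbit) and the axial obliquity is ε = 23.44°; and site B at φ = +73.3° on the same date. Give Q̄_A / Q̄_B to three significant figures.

— Configuration A (φ=-55.6°):
Solar longitude: λ_s = 360° × (44 − 80)/365.25 = -35.483°, i.e. -35.483° + 360° = 324.517°.
sin δ = sin 23.44° × sin 324.517° = -0.23090, so δ = -13.350°.
cos H₀ = −tan(-55.6°) tan(-13.350°) = -0.3466, H₀ = 1.9247 rad.
Bracket: H₀ sin φ sin δ + cos φ cos δ sin H₀ = 1.9247×-0.82511×-0.23090 + 0.56497×0.97298×0.93802 = 0.366690 + 0.515634 = 0.882324.
Q̄ = (S₀/π) × [bracket] = (1361/π) × 0.882324 = 382.24 W/m².
— Configuration B (φ=+73.3°):
cos H₀ = −tan(+73.3°) tan(-13.350°) = 0.7910, H₀ = 0.6584 rad.
Bracket: H₀ sin φ sin δ + cos φ cos δ sin H₀ = 0.6584×0.95782×-0.23090 + 0.28736×0.97298×0.61182 = -0.145612 + 0.171062 = 0.025450.
Q̄ = (S₀/π) × [bracket] = (1361/π) × 0.025450 = 11.025 W/m².
Ratio Q̄_A / Q̄_B = 382.24 / 11.025 = 34.67.

Q̄_A / Q̄_B ≈ 34.7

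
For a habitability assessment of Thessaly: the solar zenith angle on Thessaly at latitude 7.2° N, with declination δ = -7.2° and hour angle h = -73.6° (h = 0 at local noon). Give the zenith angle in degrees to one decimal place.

cos θ_z = sin φ sin δ + cos φ cos δ cos h = -0.015708 + 0.277906 = 0.262198.
θ_z = arccos(0.262198) = 74.8°.

θ_z = 74.8°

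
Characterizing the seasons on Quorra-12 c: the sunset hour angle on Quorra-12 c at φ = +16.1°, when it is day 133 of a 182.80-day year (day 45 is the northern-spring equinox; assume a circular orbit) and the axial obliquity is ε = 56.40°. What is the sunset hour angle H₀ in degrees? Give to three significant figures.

H₀ = 91.6°

Solar longitude: λ_s = 360° × (133 − 45)/182.80 = 173.304°.
sin δ = sin 56.40° × sin 173.304° = 0.09712, so δ = +5.573°.
cos H₀ = −tan φ · tan δ = −tan(+16.1°) × tan(+5.573°) = -0.0282, so H₀ = 1.5990 rad = 91.61°.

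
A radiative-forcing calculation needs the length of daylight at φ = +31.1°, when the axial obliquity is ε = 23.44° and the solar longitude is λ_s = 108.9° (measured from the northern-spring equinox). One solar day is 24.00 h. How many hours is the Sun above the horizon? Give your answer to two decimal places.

13.89 h

Solar declination: sin δ = sin ε · sin λ_s = sin 23.44° × sin 108.9° = 0.37634, so δ = +22.107°.
cos H₀ = −tan φ · tan δ = −tan(+31.1°) × tan(+22.107°) = -0.2450, so H₀ = 1.8184 rad = 104.18°.
Daylight = 2H₀/(2π) × 24.00 h = (1.8184/π) × 24.00 = 13.89 h.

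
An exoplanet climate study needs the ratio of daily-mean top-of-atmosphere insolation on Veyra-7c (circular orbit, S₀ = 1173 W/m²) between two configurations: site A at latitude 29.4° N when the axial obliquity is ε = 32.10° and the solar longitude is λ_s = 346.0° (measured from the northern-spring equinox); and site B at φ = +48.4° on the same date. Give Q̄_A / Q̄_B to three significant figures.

— Configuration A (φ=+29.4°):
Solar declination: sin δ = sin ε · sin λ_s = sin 32.10° × sin 346.0° = -0.12856, so δ = -7.386°.
cos H₀ = −tan(+29.4°) tan(-7.386°) = 0.0730, H₀ = 1.4977 rad.
Bracket: H₀ sin φ sin δ + cos φ cos δ sin H₀ = 1.4977×0.49090×-0.12856 + 0.87121×0.99170×0.99733 = -0.094520 + 0.861672 = 0.767152.
Q̄ = (S₀/π) × [bracket] = (1173/π) × 0.767152 = 286.44 W/m².
— Configuration B (φ=+48.4°):
cos H₀ = −tan(+48.4°) tan(-7.386°) = 0.1460, H₀ = 1.4243 rad.
Bracket: H₀ sin φ sin δ + cos φ cos δ sin H₀ = 1.4243×0.74780×-0.12856 + 0.66393×0.99170×0.98928 = -0.136928 + 0.651361 = 0.514433.
Q̄ = (S₀/π) × [bracket] = (1173/π) × 0.514433 = 192.08 W/m².
Ratio Q̄_A / Q̄_B = 286.44 / 192.08 = 1.491.

Q̄_A / Q̄_B ≈ 1.49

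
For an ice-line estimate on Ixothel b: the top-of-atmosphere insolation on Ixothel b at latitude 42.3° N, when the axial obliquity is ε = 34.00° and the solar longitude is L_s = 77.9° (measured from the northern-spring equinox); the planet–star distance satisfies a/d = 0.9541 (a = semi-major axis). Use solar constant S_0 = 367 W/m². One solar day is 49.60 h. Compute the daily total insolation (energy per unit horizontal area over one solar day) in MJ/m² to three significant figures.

24.9 MJ/m²

Solar declination: sin δ = sin ε · sin L_s = sin 34.00° × sin 77.9° = 0.54677, so δ = +33.146°.
cos h₀ = −tan(+42.3°) tan(+33.146°) = -0.5942, h₀ = 2.2071 rad.
Bracket: h₀ sin ϕ sin δ + cos ϕ cos δ sin h₀ = 2.2071×0.67301×0.54677 + 0.73963×0.83728×0.80431 = 0.812172 + 0.498091 = 1.310263.
Inverse-square distance factor (a/d)² = 0.9541² = 0.910307.
Q̄ = (S_0/π) × 0.910307 × [bracket] = (367/π) × 0.910307 × 1.310263 = 139.34 W/m².
Daily total = Q̄ × 49.60 h × 3600 s/h = 139.34 × 49.60 × 3600 / 10⁶ = 24.88 MJ/m².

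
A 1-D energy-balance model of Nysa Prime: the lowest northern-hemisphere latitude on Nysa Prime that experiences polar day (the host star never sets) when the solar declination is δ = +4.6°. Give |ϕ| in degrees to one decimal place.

Polar day requires cos h₀ = −tan ϕ tan δ ≤ −1, i.e. tan ϕ tan δ ≥ 1.
The boundary is |tan ϕ| · |tan δ| = 1, so |ϕ| = 90° − |δ| = 90° − 4.6° = 85.4° in the northern hemisphere.

|ϕ| = 85.4°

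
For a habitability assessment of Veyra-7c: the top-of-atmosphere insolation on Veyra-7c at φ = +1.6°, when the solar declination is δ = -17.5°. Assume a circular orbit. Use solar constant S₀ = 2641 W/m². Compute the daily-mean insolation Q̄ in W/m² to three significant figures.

cos H₀ = −tan(+1.6°) tan(-17.500°) = 0.0088, H₀ = 1.5620 rad.
Bracket: H₀ sin φ sin δ + cos φ cos δ sin H₀ = 1.5620×0.02792×-0.30071 + 0.99961×0.95372×0.99996 = -0.013114 + 0.953310 = 0.940196.
Q̄ = (S₀/π) × [bracket] = (2641/π) × 0.940196 = 790.4 W/m².

Q̄ ≈ 790 W/m²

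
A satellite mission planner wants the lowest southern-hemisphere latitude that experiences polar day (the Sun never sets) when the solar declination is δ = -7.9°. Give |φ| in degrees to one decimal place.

|φ| = 82.1°

Polar day requires cos H₀ = −tan φ tan δ ≤ −1, i.e. tan φ tan δ ≥ 1.
The boundary is |tan φ| · |tan δ| = 1, so |φ| = 90° − |δ| = 90° − 7.9° = 82.1° in the southern hemisphere.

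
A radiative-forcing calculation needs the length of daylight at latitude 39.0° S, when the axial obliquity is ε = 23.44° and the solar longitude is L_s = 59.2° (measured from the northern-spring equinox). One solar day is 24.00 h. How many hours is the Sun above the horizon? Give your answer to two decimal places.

Solar declination: sin δ = sin ε · sin L_s = sin 23.44° × sin 59.2° = 0.34168, so δ = +19.980°.
cos h₀ = −tan ϕ · tan δ = −tan(-39.0°) × tan(+19.980°) = 0.2944, so h₀ = 1.2720 rad = 72.88°.
Daylight = 2h₀/(2π) × 24.00 h = (1.2720/π) × 24.00 = 9.72 h.

9.72 h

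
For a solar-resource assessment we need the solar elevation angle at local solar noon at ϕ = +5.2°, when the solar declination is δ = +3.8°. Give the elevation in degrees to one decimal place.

At local noon the hour angle is zero, so the zenith angle equals |ϕ − δ| = |+5.2° − (+3.800°)| = 1.400°.
Elevation = 90° − 1.400° = 88.6°.

88.6°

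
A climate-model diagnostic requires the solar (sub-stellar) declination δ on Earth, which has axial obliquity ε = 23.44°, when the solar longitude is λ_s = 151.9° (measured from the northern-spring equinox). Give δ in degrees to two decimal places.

sin δ = sin ε · sin λ_s = sin 23.44° × sin 151.9° = 0.187363.
δ = arcsin(0.187363) = +10.80°.

δ = +10.80°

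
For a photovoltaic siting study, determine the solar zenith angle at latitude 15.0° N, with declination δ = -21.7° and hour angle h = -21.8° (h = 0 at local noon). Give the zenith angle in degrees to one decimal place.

cos θ_z = sin φ sin δ + cos φ cos δ cos h = -0.095698 + 0.833291 = 0.737593.
θ_z = arccos(0.737593) = 42.5°.

θ_z = 42.5°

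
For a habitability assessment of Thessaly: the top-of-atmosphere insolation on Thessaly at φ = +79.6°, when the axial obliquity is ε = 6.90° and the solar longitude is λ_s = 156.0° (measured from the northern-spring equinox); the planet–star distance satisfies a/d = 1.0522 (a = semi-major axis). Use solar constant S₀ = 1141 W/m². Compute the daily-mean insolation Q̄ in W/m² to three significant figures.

Q̄ ≈ 105 W/m²

Solar declination: sin δ = sin ε · sin λ_s = sin 6.90° × sin 156.0° = 0.04886, so δ = +2.801°.
cos H₀ = −tan(+79.6°) tan(+2.801°) = -0.2666, H₀ = 1.8406 rad.
Bracket: H₀ sin φ sin δ + cos φ cos δ sin H₀ = 1.8406×0.98357×0.04886 + 0.18052×0.99881×0.96382 = 0.088454 + 0.173782 = 0.262236.
Inverse-square distance factor (a/d)² = 1.0522² = 1.107125.
Q̄ = (S₀/π) × 1.107125 × [bracket] = (1141/π) × 1.107125 × 0.262236 = 105.4 W/m².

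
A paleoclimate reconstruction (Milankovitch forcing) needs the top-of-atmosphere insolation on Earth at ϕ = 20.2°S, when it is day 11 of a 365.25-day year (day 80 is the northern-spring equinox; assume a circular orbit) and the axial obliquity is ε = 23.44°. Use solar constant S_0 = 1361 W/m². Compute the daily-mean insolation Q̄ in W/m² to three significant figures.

Q̄ ≈ 469 W/m²

Solar longitude: L_s = 360° × (11 − 80)/365.25 = -68.008°, i.e. -68.008° + 360° = 291.992°.
sin δ = sin 23.44° × sin 291.992° = -0.36884, so δ = -21.644°.
cos h₀ = −tan(-20.2°) tan(-21.644°) = -0.1460, h₀ = 1.7173 rad.
Bracket: h₀ sin ϕ sin δ + cos ϕ cos δ sin h₀ = 1.7173×-0.34530×-0.36884 + 0.93849×0.92949×0.98928 = 0.218716 + 0.862966 = 1.081682.
Q̄ = (S_0/π) × [bracket] = (1361/π) × 1.081682 = 468.6 W/m².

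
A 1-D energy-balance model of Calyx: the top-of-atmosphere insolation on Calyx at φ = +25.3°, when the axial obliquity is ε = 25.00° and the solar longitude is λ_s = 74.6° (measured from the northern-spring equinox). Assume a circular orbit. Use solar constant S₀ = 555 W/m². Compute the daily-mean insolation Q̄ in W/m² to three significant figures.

Q̄ ≈ 197 W/m²

Solar declination: sin δ = sin ε · sin λ_s = sin 25.00° × sin 74.6° = 0.40744, so δ = +24.044°.
cos H₀ = −tan(+25.3°) tan(+24.044°) = -0.2109, H₀ = 1.7833 rad.
Bracket: H₀ sin φ sin δ + cos φ cos δ sin H₀ = 1.7833×0.42736×0.40744 + 0.90408×0.91323×0.97751 = 0.310515 + 0.807064 = 1.117579.
Q̄ = (S₀/π) × [bracket] = (555/π) × 1.117579 = 197.4 W/m².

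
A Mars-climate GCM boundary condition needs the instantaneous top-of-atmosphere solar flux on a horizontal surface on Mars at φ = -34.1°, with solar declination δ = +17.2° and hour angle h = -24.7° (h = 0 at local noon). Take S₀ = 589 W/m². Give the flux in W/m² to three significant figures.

326 W/m²

cos θ_z = sin φ sin δ + cos φ cos δ cos h = -0.165785 + 0.718656 = 0.552871.
Flux = S₀ · cos θ_z = 589 × 0.552871 = 325.6 W/m².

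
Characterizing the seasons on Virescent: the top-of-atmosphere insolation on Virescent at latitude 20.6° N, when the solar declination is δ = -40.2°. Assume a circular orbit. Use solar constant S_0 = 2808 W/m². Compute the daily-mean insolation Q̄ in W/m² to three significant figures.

Q̄ ≈ 353 W/m²

cos h₀ = −tan(+20.6°) tan(-40.200°) = 0.3176, h₀ = 1.2476 rad.
Bracket: h₀ sin ϕ sin δ + cos ϕ cos δ sin h₀ = 1.2476×0.35184×-0.64546 + 0.93606×0.76380×0.94821 = -0.283328 + 0.677935 = 0.394607.
Q̄ = (S_0/π) × [bracket] = (2808/π) × 0.394607 = 352.7 W/m².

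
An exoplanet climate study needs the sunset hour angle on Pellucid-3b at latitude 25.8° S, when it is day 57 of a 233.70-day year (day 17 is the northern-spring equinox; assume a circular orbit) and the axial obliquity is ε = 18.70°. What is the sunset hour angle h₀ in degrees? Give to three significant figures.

h₀ = 81.8°

Solar longitude: L_s = 360° × (57 − 17)/233.70 = 61.617°.
sin δ = sin 18.70° × sin 61.617° = 0.28207, so δ = +16.384°.
cos h₀ = −tan ϕ · tan δ = −tan(-25.8°) × tan(+16.384°) = 0.1421, so h₀ = 1.4282 rad = 81.83°.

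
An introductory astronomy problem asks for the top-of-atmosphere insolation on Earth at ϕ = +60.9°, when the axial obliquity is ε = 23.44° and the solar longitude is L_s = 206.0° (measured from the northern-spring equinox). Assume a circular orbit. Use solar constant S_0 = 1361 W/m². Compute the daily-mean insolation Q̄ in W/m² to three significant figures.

Q̄ ≈ 114 W/m²

Solar declination: sin δ = sin ε · sin L_s = sin 23.44° × sin 206.0° = -0.17438, so δ = -10.043°.
cos h₀ = −tan(+60.9°) tan(-10.043°) = 0.3182, h₀ = 1.2470 rad.
Bracket: h₀ sin ϕ sin δ + cos ϕ cos δ sin h₀ = 1.2470×0.87377×-0.17438 + 0.48634×0.98468×0.94803 = -0.190003 + 0.454001 = 0.263998.
Q̄ = (S_0/π) × [bracket] = (1361/π) × 0.263998 = 114.4 W/m².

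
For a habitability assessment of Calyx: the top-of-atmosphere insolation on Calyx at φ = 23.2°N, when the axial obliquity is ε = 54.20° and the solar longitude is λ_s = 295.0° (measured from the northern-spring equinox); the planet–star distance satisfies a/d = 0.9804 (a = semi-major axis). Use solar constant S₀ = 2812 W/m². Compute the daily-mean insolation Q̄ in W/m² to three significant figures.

Q̄ ≈ 204 W/m²

Solar declination: sin δ = sin ε · sin λ_s = sin 54.20° × sin 295.0° = -0.73507, so δ = -47.313°.
cos H₀ = −tan(+23.2°) tan(-47.313°) = 0.4647, H₀ = 1.0875 rad.
Bracket: H₀ sin φ sin δ + cos φ cos δ sin H₀ = 1.0875×0.39394×-0.73507 + 0.91914×0.67799×0.88547 = -0.314911 + 0.551796 = 0.236885.
Inverse-square distance factor (a/d)² = 0.9804² = 0.961184.
Q̄ = (S₀/π) × 0.961184 × [bracket] = (2812/π) × 0.961184 × 0.236885 = 203.8 W/m².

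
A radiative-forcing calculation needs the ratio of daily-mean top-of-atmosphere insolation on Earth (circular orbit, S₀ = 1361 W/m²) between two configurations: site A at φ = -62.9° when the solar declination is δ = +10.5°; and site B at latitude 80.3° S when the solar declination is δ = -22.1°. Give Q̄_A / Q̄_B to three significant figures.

Q̄_A / Q̄_B ≈ 0.191

— Configuration A (φ=-62.9°):
cos H₀ = −tan(-62.9°) tan(+10.500°) = 0.3622, H₀ = 1.2002 rad.
Bracket: H₀ sin φ sin δ + cos φ cos δ sin H₀ = 1.2002×-0.89021×0.18224 + 0.45554×0.98325×0.93211 = -0.194711 + 0.417501 = 0.222790.
Q̄ = (S₀/π) × [bracket] = (1361/π) × 0.222790 = 96.517 W/m².
— Configuration B (φ=-80.3°):
cos H₀ = −tan(-80.3°) tan(-22.100°) = -2.3755 ≤ −1 ⇒ polar day, H₀ = π.
Bracket: H₀ sin φ sin δ + cos φ cos δ sin H₀ = 3.1416×-0.98570×-0.37622 + 0.16849×0.92653×0.00000 = 1.165031 + 0.000000 = 1.165031.
Q̄ = (S₀/π) × [bracket] = (1361/π) × 1.165031 = 504.71 W/m².
Ratio Q̄_A / Q̄_B = 96.517 / 504.71 = 0.1912.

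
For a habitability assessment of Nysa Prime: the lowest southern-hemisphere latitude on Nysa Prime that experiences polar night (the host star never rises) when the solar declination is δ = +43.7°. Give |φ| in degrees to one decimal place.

|φ| = 46.3°

Polar night requires cos H₀ = −tan φ tan δ ≥ 1, i.e. tan φ tan δ ≤ −1.
The boundary is |tan φ| · |tan δ| = 1, so |φ| = 90° − |δ| = 90° − 43.7° = 46.3° in the southern hemisphere.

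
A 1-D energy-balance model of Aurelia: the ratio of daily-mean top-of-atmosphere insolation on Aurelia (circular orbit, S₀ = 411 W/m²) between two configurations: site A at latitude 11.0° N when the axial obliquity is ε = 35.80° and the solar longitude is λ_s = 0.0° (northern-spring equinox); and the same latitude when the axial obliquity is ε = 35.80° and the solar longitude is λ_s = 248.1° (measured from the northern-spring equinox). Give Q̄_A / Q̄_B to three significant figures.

— Configuration A (φ=+11.0°):
Solar declination: sin δ = sin ε · sin λ_s = sin 35.80° × sin 0.0° = 0.00000, so δ = +0.000°.
cos H₀ = −tan(+11.0°) tan(+0.000°) = -0.0000, H₀ = 1.5708 rad.
Bracket: H₀ sin φ sin δ + cos φ cos δ sin H₀ = 1.5708×0.19081×0.00000 + 0.98163×1.00000×1.00000 = 0.000000 + 0.981630 = 0.981630.
Q̄ = (S₀/π) × [bracket] = (411/π) × 0.981630 = 128.42 W/m².
— Configuration B (φ=+11.0°):
Solar declination: sin δ = sin ε · sin λ_s = sin 35.80° × sin 248.1° = -0.54274, so δ = -32.871°.
cos H₀ = −tan(+11.0°) tan(-32.871°) = 0.1256, H₀ = 1.4449 rad.
Bracket: H₀ sin φ sin δ + cos φ cos δ sin H₀ = 1.4449×0.19081×-0.54274 + 0.98163×0.83990×0.99208 = -0.149634 + 0.817941 = 0.668307.
Q̄ = (S₀/π) × [bracket] = (411/π) × 0.668307 = 87.432 W/m².
Ratio Q̄_A / Q̄_B = 128.42 / 87.432 = 1.469.

Q̄_A / Q̄_B ≈ 1.47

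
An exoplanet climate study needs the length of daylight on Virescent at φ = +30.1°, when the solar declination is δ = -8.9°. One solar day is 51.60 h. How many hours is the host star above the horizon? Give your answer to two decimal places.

cos H₀ = −tan φ · tan δ = −tan(+30.1°) × tan(-8.900°) = 0.0908, so H₀ = 1.4799 rad = 84.79°.
Daylight = 2H₀/(2π) × 51.60 h = (1.4799/π) × 51.60 = 24.31 h.

24.31 h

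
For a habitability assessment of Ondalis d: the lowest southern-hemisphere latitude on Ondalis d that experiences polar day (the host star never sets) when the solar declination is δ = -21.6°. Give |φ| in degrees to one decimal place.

|φ| = 68.4°

Polar day requires cos H₀ = −tan φ tan δ ≤ −1, i.e. tan φ tan δ ≥ 1.
The boundary is |tan φ| · |tan δ| = 1, so |φ| = 90° − |δ| = 90° − 21.6° = 68.4° in the southern hemisphere.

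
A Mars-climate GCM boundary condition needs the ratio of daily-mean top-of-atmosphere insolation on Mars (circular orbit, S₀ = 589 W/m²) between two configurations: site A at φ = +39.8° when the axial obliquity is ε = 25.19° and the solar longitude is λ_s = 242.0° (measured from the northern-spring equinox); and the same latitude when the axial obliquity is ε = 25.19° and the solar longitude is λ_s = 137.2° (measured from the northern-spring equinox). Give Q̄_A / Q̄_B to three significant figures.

Q̄_A / Q̄_B ≈ 0.357

— Configuration A (φ=+39.8°):
Solar declination: sin δ = sin ε · sin λ_s = sin 25.19° × sin 242.0° = -0.37580, so δ = -22.074°.
cos H₀ = −tan(+39.8°) tan(-22.074°) = 0.3379, H₀ = 1.2261 rad.
Bracket: H₀ sin φ sin δ + cos φ cos δ sin H₀ = 1.2261×0.64011×-0.37580 + 0.76828×0.92670×0.94119 = -0.294942 + 0.670094 = 0.375152.
Q̄ = (S₀/π) × [bracket] = (589/π) × 0.375152 = 70.335 W/m².
— Configuration B (φ=+39.8°):
Solar declination: sin δ = sin ε · sin λ_s = sin 25.19° × sin 137.2° = 0.28918, so δ = +16.809°.
cos H₀ = −tan(+39.8°) tan(+16.809°) = -0.2517, H₀ = 1.8252 rad.
Bracket: H₀ sin φ sin δ + cos φ cos δ sin H₀ = 1.8252×0.64011×0.28918 + 0.76828×0.95727×0.96781 = 0.337857 + 0.711777 = 1.049634.
Q̄ = (S₀/π) × [bracket] = (589/π) × 1.049634 = 196.79 W/m².
Ratio Q̄_A / Q̄_B = 70.335 / 196.79 = 0.3574.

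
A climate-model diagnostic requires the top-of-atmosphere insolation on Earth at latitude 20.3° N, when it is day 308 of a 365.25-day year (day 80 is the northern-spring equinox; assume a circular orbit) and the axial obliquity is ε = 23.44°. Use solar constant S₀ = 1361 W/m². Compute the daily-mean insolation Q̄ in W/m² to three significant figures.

Solar longitude: λ_s = 360° × (308 − 80)/365.25 = 224.723°.
sin δ = sin 23.44° × sin 224.723° = -0.27991, so δ = -16.255°.
cos H₀ = −tan(+20.3°) tan(-16.255°) = 0.1079, H₀ = 1.4627 rad.
Bracket: H₀ sin φ sin δ + cos φ cos δ sin H₀ = 1.4627×0.34694×-0.27991 + 0.93789×0.96002×0.99417 = -0.142046 + 0.895144 = 0.753098.
Q̄ = (S₀/π) × [bracket] = (1361/π) × 0.753098 = 326.3 W/m².

Q̄ ≈ 326 W/m²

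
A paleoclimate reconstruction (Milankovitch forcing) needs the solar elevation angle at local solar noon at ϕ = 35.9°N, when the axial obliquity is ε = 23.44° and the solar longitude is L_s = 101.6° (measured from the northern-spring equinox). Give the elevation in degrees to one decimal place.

77.0°

Solar declination: sin δ = sin ε · sin L_s = sin 23.44° × sin 101.6° = 0.38966, so δ = +22.934°.
At local noon the hour angle is zero, so the zenith angle equals |ϕ − δ| = |+35.9° − (+22.934°)| = 12.966°.
Elevation = 90° − 12.966° = 77.0°.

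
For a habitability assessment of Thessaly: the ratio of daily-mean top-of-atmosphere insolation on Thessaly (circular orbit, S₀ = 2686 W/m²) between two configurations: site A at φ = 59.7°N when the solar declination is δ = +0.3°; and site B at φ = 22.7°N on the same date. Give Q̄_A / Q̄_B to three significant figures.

— Configuration A (φ=+59.7°):
cos H₀ = −tan(+59.7°) tan(+0.300°) = -0.0090, H₀ = 1.5798 rad.
Bracket: H₀ sin φ sin δ + cos φ cos δ sin H₀ = 1.5798×0.86340×0.00524 + 0.50453×0.99999×0.99996 = 0.007147 + 0.504505 = 0.511652.
Q̄ = (S₀/π) × [bracket] = (2686/π) × 0.511652 = 437.45 W/m².
— Configuration B (φ=+22.7°):
cos H₀ = −tan(+22.7°) tan(+0.300°) = -0.0022, H₀ = 1.5730 rad.
Bracket: H₀ sin φ sin δ + cos φ cos δ sin H₀ = 1.5730×0.38591×0.00524 + 0.92254×0.99999×1.00000 = 0.003181 + 0.922531 = 0.925712.
Q̄ = (S₀/π) × [bracket] = (2686/π) × 0.925712 = 791.47 W/m².
Ratio Q̄_A / Q̄_B = 437.45 / 791.47 = 0.5527.

Q̄_A / Q̄_B ≈ 0.553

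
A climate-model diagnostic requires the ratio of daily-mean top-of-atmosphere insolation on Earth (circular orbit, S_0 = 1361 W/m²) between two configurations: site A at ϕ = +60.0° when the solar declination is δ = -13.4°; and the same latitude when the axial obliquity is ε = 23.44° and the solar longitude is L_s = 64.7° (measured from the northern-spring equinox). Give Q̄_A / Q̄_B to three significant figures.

— Configuration A (ϕ=+60.0°):
cos h₀ = −tan(+60.0°) tan(-13.400°) = 0.4126, h₀ = 1.1455 rad.
Bracket: h₀ sin ϕ sin δ + cos ϕ cos δ sin h₀ = 1.1455×0.86603×-0.23175 + 0.50000×0.97278×0.91090 = -0.229905 + 0.443053 = 0.213148.
Q̄ = (S_0/π) × [bracket] = (1361/π) × 0.213148 = 92.340 W/m².
— Configuration B (ϕ=+60.0°):
Solar declination: sin δ = sin ε · sin L_s = sin 23.44° × sin 64.7° = 0.35963, so δ = +21.078°.
cos h₀ = −tan(+60.0°) tan(+21.078°) = -0.6676, h₀ = 2.3017 rad.
Bracket: h₀ sin ϕ sin δ + cos ϕ cos δ sin h₀ = 2.3017×0.86603×0.35963 + 0.50000×0.93309×0.74455 = 0.716865 + 0.347366 = 1.064231.
Q̄ = (S_0/π) × [bracket] = (1361/π) × 1.064231 = 461.05 W/m².
Ratio Q̄_A / Q̄_B = 92.340 / 461.05 = 0.2003.

Q̄_A / Q̄_B ≈ 0.200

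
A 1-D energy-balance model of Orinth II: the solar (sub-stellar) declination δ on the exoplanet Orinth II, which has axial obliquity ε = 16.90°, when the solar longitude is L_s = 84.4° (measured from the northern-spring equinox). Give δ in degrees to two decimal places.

δ = +16.82°

sin δ = sin ε · sin L_s = sin 16.90° × sin 84.4° = 0.289315.
δ = arcsin(0.289315) = +16.82°.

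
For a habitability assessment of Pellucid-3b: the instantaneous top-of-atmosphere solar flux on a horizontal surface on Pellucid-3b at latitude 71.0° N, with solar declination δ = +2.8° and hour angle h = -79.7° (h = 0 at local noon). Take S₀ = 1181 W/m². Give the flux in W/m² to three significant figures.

cos θ_z = sin φ sin δ + cos φ cos δ cos h = 0.046188 + 0.058143 = 0.104331.
Flux = S₀ · cos θ_z = 1181 × 0.104331 = 123.2 W/m².

123 W/m²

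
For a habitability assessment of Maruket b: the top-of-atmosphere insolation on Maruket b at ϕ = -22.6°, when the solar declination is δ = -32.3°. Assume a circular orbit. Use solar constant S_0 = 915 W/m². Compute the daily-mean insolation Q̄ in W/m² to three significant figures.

cos h₀ = −tan(-22.6°) tan(-32.300°) = -0.2631, h₀ = 1.8371 rad.
Bracket: h₀ sin ϕ sin δ + cos ϕ cos δ sin h₀ = 1.8371×-0.38430×-0.53435 + 0.92321×0.84526×0.96476 = 0.377250 + 0.752853 = 1.130103.
Q̄ = (S_0/π) × [bracket] = (915/π) × 1.130103 = 329.1 W/m².

Q̄ ≈ 329 W/m²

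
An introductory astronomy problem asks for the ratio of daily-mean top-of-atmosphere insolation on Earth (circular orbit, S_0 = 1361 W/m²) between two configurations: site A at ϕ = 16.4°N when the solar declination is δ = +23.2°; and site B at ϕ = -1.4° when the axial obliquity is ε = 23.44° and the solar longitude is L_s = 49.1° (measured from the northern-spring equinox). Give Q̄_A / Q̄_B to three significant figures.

— Configuration A (ϕ=+16.4°):
cos h₀ = −tan(+16.4°) tan(+23.200°) = -0.1261, h₀ = 1.6973 rad.
Bracket: h₀ sin ϕ sin δ + cos ϕ cos δ sin h₀ = 1.6973×0.28234×0.39394 + 0.95931×0.91914×0.99201 = 0.188782 + 0.874695 = 1.063477.
Q̄ = (S_0/π) × [bracket] = (1361/π) × 1.063477 = 460.72 W/m².
— Configuration B (ϕ=-1.4°):
Solar declination: sin δ = sin ε · sin L_s = sin 23.44° × sin 49.1° = 0.30067, so δ = +17.498°.
cos h₀ = −tan(-1.4°) tan(+17.498°) = 0.0077, h₀ = 1.5631 rad.
Bracket: h₀ sin ϕ sin δ + cos ϕ cos δ sin h₀ = 1.5631×-0.02443×0.30067 + 0.99970×0.95373×0.99997 = -0.011482 + 0.953415 = 0.941933.
Q̄ = (S_0/π) × [bracket] = (1361/π) × 0.941933 = 408.06 W/m².
Ratio Q̄_A / Q̄_B = 460.72 / 408.06 = 1.129.

Q̄_A / Q̄_B ≈ 1.13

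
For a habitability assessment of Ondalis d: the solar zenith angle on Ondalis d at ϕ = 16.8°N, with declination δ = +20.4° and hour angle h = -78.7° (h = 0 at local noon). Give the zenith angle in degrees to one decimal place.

cos θ_z = sin ϕ sin δ + cos ϕ cos δ cos h = 0.100748 + 0.175818 = 0.276566.
θ_z = arccos(0.276566) = 73.9°.

θ_z = 73.9°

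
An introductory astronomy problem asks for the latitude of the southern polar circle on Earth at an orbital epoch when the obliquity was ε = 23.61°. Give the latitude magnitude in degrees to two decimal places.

The polar circle is the lowest latitude that experiences at least one full rotation of continuous darkness at the northern-summer solstice; it lies at |φ| = 90° − ε = 90° − 23.61° = 66.39°.

66.39°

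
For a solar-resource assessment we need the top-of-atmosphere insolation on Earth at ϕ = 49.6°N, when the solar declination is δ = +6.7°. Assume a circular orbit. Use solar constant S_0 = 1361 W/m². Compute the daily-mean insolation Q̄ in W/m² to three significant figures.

cos h₀ = −tan(+49.6°) tan(+6.700°) = -0.1380, h₀ = 1.7093 rad.
Bracket: h₀ sin ϕ sin δ + cos ϕ cos δ sin h₀ = 1.7093×0.76154×0.11667 + 0.64812×0.99317×0.99043 = 0.151869 + 0.637533 = 0.789402.
Q̄ = (S_0/π) × [bracket] = (1361/π) × 0.789402 = 342.0 W/m².

Q̄ ≈ 342 W/m²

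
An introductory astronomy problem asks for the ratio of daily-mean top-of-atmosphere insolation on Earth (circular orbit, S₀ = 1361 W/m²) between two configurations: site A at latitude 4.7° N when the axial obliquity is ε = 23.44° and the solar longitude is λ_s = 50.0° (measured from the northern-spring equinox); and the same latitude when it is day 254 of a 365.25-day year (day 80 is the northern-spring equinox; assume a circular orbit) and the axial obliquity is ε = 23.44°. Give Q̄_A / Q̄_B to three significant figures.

Q̄_A / Q̄_B ≈ 0.986

— Configuration A (φ=+4.7°):
Solar declination: sin δ = sin ε · sin λ_s = sin 23.44° × sin 50.0° = 0.30472, so δ = +17.742°.
cos H₀ = −tan(+4.7°) tan(+17.742°) = -0.0263, H₀ = 1.5971 rad.
Bracket: H₀ sin φ sin δ + cos φ cos δ sin H₀ = 1.5971×0.08194×0.30472 + 0.99664×0.95244×0.99965 = 0.039878 + 0.948908 = 0.988786.
Q̄ = (S₀/π) × [bracket] = (1361/π) × 0.988786 = 428.36 W/m².
— Configuration B (φ=+4.7°):
Solar longitude: λ_s = 360° × (254 − 80)/365.25 = 171.499°.
sin δ = sin 23.44° × sin 171.499° = 0.05880, so δ = +3.371°.
cos H₀ = −tan(+4.7°) tan(+3.371°) = -0.0048, H₀ = 1.5756 rad.
Bracket: H₀ sin φ sin δ + cos φ cos δ sin H₀ = 1.5756×0.08194×0.05880 + 0.99664×0.99827×0.99999 = 0.007591 + 0.994906 = 1.002497.
Q̄ = (S₀/π) × [bracket] = (1361/π) × 1.002497 = 434.30 W/m².
Ratio Q̄_A / Q̄_B = 428.36 / 434.30 = 0.9863.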